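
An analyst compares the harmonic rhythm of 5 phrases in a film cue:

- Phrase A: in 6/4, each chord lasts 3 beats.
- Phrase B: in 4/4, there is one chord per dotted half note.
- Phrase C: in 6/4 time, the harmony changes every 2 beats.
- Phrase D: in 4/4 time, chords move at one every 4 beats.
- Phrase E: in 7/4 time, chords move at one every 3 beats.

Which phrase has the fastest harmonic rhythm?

A: 6 beats/bar ÷ 3 beats/chord = 2 chords/bar.
B: 4 beats/bar ÷ 3 beats/chord = 4/3 chords/bar.
C: 6 beats/bar ÷ 2 beats/chord = 3 chords/bar.
D: 4 beats/bar ÷ 4 beats/chord = 1 chord/bar.
E: 7 beats/bar ÷ 3 beats/chord = 7/3 chords/bar.
Fastest is C at 3 chords/bar.

Phrase C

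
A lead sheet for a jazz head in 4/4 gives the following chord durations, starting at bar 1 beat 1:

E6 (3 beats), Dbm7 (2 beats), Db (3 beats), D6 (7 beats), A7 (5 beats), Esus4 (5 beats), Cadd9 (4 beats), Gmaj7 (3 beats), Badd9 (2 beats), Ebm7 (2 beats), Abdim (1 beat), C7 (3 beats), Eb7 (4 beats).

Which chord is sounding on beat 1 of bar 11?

Eb7

Beat 1 of bar 11 is beat (11−1)×4 + 1 = 41 overall.
Running totals: E6 ends at 3, Dbm7 ends at 5, Db ends at 8, D6 ends at 15, A7 ends at 20, Esus4 ends at 25, Cadd9 ends at 29, Gmaj7 ends at 32, Badd9 ends at 34, Ebm7 ends at 36, Abdim ends at 37, C7 ends at 40, Eb7 ends at 44.
Beat 41 falls within Eb7.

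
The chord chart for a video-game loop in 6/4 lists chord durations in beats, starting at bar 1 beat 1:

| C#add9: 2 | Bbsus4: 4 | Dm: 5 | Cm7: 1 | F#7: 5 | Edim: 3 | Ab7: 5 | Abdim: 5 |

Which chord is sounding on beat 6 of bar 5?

Abdim

Beat 6 of bar 5 is beat (5−1)×6 + 6 = 30 overall.
Running totals: C#add9 ends at 2, Bbsus4 ends at 6, Dm ends at 11, Cm7 ends at 12, F#7 ends at 17, Edim ends at 20, Ab7 ends at 25, Abdim ends at 30.
Beat 30 falls within Abdim.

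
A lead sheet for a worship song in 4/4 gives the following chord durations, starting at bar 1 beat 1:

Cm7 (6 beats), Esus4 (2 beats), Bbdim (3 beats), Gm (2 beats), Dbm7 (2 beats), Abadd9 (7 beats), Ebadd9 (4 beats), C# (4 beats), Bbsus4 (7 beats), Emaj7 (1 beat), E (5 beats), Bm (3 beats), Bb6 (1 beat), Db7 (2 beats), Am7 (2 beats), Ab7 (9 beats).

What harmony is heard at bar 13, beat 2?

Am7

Beat 2 of bar 13 is beat (13−1)×4 + 2 = 50 overall.
Running totals: Cm7 ends at 6, Esus4 ends at 8, Bbdim ends at 11, Gm ends at 13, Dbm7 ends at 15, Abadd9 ends at 22, Ebadd9 ends at 26, C# ends at 30, Bbsus4 ends at 37, Emaj7 ends at 38, E ends at 43, Bm ends at 46, Bb6 ends at 47, Db7 ends at 49, Am7 ends at 51.
Beat 50 falls within Am7.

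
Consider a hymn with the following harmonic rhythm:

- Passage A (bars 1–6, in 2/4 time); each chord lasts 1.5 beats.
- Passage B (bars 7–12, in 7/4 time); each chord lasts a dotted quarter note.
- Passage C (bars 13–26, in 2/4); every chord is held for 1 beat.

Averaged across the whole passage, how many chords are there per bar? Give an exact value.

A: 6 × 2 = 12 beats ÷ 1.5 = 8 chords.
B: 6 × 7 = 42 beats ÷ 1.5 = 28 chords.
C: 14 × 2 = 28 beats ÷ 1 = 28 chords.
Overall: 64 chords over 26 bars → 64/26 = 32/13 chords per bar.

32/13 chords per bar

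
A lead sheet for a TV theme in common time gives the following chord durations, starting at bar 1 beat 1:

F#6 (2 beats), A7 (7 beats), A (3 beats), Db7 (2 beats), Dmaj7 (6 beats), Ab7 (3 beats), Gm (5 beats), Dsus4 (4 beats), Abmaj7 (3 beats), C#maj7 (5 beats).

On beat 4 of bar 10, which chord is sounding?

Beat 4 of bar 10 is beat (10−1)×4 + 4 = 40 overall.
Running totals: F#6 ends at 2, A7 ends at 9, A ends at 12, Db7 ends at 14, Dmaj7 ends at 20, Ab7 ends at 23, Gm ends at 28, Dsus4 ends at 32, Abmaj7 ends at 35, C#maj7 ends at 40.
Beat 40 falls within C#maj7.

C#maj7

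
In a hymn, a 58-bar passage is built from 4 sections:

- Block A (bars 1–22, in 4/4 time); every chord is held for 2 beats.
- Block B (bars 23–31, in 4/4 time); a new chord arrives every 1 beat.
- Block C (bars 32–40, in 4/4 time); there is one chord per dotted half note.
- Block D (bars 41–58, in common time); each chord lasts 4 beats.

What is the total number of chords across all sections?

A: 22 bars × 4 beats = 88 beats; 2 beats/chord → 44 chords.
B: 9 bars × 4 beats = 36 beats; 1 beat/chord → 36 chords.
C: 9 bars × 4 beats = 36 beats; 3 beats/chord → 12 chords.
D: 18 bars × 4 beats = 72 beats; 4 beats/chord → 18 chords.
Total: 44 + 36 + 12 + 18 = 110.

110 chords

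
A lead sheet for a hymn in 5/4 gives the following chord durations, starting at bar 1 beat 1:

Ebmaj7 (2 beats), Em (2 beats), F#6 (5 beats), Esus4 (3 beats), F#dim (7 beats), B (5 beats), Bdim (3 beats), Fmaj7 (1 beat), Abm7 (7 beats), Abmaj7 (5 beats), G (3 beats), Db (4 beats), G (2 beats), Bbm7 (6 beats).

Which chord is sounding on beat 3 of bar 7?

Beat 3 of bar 7 is beat (7−1)×5 + 3 = 33 overall.
Running totals: Ebmaj7 ends at 2, Em ends at 4, F#6 ends at 9, Esus4 ends at 12, F#dim ends at 19, B ends at 24, Bdim ends at 27, Fmaj7 ends at 28, Abm7 ends at 35.
Beat 33 falls within Abm7.

Abm7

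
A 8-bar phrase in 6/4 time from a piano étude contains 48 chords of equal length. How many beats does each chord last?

1 beat

8 bars × 6 beats/bar = 48 beats total.
48 beats ÷ 48 chords = 1 beats per chord.
(That is a quarter note.)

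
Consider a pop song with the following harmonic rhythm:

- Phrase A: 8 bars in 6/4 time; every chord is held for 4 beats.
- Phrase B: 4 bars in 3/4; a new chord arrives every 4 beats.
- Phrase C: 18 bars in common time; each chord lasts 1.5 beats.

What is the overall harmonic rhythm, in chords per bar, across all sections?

A: 8 bars of 6 beats is 48 beats; at 4 beats each that's 12 chords.
B: 4 bars of 3 beats is 12 beats; at 4 beats each that's 3 chords.
C: 18 bars of 4 beats is 72 beats; at 1.5 beats each that's 48 chords.
Overall: 63 chords over 30 bars → 63/30 = 2.1 chords per bar.

2.1 chords per bar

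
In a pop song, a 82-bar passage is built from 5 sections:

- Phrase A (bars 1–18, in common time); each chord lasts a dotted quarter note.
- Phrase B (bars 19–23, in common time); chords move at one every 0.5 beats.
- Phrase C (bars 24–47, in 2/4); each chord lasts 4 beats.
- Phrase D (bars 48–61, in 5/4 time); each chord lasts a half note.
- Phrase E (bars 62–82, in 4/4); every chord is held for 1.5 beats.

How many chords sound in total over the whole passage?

191 chords

A: 18 bars × 4 beats = 72 beats; 1.5 beats/chord → 48 chords.
B: 5 bars × 4 beats = 20 beats; 0.5 beats/chord → 40 chords.
C: 24 bars × 2 beats = 48 beats; 4 beats/chord → 12 chords.
D: 14 bars × 5 beats = 70 beats; 2 beats/chord → 35 chords.
E: 21 bars × 4 beats = 84 beats; 1.5 beats/chord → 56 chords.
Total: 48 + 40 + 12 + 35 + 56 = 191.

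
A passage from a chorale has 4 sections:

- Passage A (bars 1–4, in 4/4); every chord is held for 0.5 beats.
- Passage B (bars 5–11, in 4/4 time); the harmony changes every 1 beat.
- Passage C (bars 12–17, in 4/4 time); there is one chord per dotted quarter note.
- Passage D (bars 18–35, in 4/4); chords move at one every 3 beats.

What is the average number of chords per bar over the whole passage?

A: 4 bars of 4 beats is 16 beats; at 0.5 beats each that's 32 chords.
B: 7 bars of 4 beats is 28 beats; at 1 beat each that's 28 chords.
C: 6 bars of 4 beats is 24 beats; at 1.5 beats each that's 16 chords.
D: 18 bars of 4 beats is 72 beats; at 3 beats each that's 24 chords.
Overall: 100 chords over 35 bars → 100/35 = 20/7 chords per bar.

20/7 chords per bar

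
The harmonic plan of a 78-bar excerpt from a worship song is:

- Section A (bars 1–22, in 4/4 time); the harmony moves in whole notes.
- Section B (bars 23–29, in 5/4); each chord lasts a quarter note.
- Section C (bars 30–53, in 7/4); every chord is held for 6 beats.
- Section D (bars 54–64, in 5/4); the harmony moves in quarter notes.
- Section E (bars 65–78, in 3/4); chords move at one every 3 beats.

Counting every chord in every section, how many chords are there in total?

A: 22·4 = 88 beats, 88/4 = 22 chords.
B: 7·5 = 35 beats, 35/1 = 35 chords.
C: 24·7 = 168 beats, 168/6 = 28 chords.
D: 11·5 = 55 beats, 55/1 = 55 chords.
E: 14·3 = 42 beats, 42/3 = 14 chords.
Total: 22 + 35 + 28 + 55 + 14 = 154.

154 chords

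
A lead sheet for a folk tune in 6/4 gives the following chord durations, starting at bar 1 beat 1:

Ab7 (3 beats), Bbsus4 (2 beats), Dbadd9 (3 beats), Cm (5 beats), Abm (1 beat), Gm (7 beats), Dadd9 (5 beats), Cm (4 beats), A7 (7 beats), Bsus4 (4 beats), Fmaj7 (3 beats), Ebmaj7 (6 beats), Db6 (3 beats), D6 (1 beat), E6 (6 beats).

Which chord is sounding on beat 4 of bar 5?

Cm

Beat 4 of bar 5 is beat (5−1)×6 + 4 = 28 overall.
Running totals: Ab7 ends at 3, Bbsus4 ends at 5, Dbadd9 ends at 8, Cm ends at 13, Abm ends at 14, Gm ends at 21, Dadd9 ends at 26, Cm ends at 30.
Beat 28 falls within Cm.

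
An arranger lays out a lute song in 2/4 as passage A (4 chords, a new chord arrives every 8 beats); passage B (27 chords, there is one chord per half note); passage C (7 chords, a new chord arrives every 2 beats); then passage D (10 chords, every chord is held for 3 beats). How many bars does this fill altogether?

A: 4 × 8 = 32 beats = 16 bars.
B: 27 × 2 = 54 beats = 27 bars.
C: 7 × 2 = 14 beats = 7 bars.
D: 10 × 3 = 30 beats = 15 bars.
Total: 16 + 27 + 7 + 15 = 65 bars.

65 bars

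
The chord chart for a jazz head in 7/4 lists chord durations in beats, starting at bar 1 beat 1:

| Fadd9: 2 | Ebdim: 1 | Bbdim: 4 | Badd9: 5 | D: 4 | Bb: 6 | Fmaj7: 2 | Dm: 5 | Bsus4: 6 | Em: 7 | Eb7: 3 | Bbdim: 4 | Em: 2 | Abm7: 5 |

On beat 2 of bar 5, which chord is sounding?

Beat 2 of bar 5 is beat (5−1)×7 + 2 = 30 overall.
Running totals: Fadd9 ends at 2, Ebdim ends at 3, Bbdim ends at 7, Badd9 ends at 12, D ends at 16, Bb ends at 22, Fmaj7 ends at 24, Dm ends at 29, Bsus4 ends at 35.
Beat 30 falls within Bsus4.

Bsus4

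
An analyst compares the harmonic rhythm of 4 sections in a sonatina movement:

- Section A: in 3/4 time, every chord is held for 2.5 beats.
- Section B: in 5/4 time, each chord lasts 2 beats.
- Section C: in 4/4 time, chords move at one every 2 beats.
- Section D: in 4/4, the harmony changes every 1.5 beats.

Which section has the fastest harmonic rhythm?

Section D

A: 3 beats/bar ÷ 2.5 beats/chord = 1.2 chords/bar.
B: 5 beats/bar ÷ 2 beats/chord = 2.5 chords/bar.
C: 4 beats/bar ÷ 2 beats/chord = 2 chords/bar.
D: 4 beats/bar ÷ 1.5 beats/chord = 8/3 chords/bar.
Fastest is D at 8/3 chords/bar.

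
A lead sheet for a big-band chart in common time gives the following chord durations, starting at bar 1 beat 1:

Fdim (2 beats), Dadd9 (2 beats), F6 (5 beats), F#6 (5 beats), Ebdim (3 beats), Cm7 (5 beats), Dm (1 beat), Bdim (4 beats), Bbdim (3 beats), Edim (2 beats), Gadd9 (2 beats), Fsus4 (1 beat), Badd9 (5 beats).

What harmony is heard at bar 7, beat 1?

Bdim

Beat 1 of bar 7 is beat (7−1)×4 + 1 = 25 overall.
Running totals: Fdim ends at 2, Dadd9 ends at 4, F6 ends at 9, F#6 ends at 14, Ebdim ends at 17, Cm7 ends at 22, Dm ends at 23, Bdim ends at 27.
Beat 25 falls within Bdim.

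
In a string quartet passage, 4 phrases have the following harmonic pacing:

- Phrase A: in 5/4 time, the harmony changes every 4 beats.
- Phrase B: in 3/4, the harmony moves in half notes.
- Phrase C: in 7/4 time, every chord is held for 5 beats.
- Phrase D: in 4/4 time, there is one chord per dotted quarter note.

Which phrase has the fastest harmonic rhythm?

Phrase D

A: 5/4 = 1.25 chords/bar.
B: 3/2 = 1.5 chords/bar.
C: 7/5 = 1.4 chords/bar.
D: 4/1.5 = 8/3 chords/bar.
Fastest is D at 8/3 chords/bar.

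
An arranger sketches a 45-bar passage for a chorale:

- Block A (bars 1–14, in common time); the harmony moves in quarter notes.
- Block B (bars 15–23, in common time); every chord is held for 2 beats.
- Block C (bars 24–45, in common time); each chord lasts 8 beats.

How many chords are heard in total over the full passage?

85 chords

A has 56 beats and chords last 1 each, so 56 chords.
B has 36 beats and chords last 2 each, so 18 chords.
C has 88 beats and chords last 8 each, so 11 chords.
Total: 56 + 18 + 11 = 85.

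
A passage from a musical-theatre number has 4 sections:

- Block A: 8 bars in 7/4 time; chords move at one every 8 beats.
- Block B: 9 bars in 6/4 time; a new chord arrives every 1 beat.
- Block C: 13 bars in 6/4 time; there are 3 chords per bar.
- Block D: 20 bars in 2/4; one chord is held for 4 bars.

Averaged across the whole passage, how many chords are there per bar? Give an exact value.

A: 8 × 7 = 56 beats ÷ 8 = 7 chords.
B: 9 × 6 = 54 beats ÷ 1 = 54 chords.
C: 13 × 6 = 78 beats ÷ 2 = 39 chords.
D: 20 × 2 = 40 beats ÷ 8 = 5 chords.
Overall: 105 chords over 50 bars → 105/50 = 2.1 chords per bar.

2.1 chords per bar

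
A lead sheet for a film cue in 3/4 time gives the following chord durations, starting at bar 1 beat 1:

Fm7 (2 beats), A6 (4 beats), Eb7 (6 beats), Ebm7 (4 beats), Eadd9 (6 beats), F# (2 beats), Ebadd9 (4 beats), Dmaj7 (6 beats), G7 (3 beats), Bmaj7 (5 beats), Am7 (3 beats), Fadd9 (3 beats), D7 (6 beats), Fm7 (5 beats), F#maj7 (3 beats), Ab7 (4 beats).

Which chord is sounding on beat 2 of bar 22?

Ab7

Beat 2 of bar 22 is beat (22−1)×3 + 2 = 65 overall.
Running totals: Fm7 ends at 2, A6 ends at 6, Eb7 ends at 12, Ebm7 ends at 16, Eadd9 ends at 22, F# ends at 24, Ebadd9 ends at 28, Dmaj7 ends at 34, G7 ends at 37, Bmaj7 ends at 42, Am7 ends at 45, Fadd9 ends at 48, D7 ends at 54, Fm7 ends at 59, F#maj7 ends at 62, Ab7 ends at 66.
Beat 65 falls within Ab7.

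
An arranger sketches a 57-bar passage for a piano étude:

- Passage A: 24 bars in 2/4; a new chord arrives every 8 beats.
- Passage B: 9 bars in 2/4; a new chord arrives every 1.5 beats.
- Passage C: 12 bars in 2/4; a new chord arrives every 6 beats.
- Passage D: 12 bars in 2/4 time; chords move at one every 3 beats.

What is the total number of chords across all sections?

A: 24 bars × 2 beats = 48 beats; 8 beats/chord → 6 chords.
B: 9 bars × 2 beats = 18 beats; 1.5 beats/chord → 12 chords.
C: 12 bars × 2 beats = 24 beats; 6 beats/chord → 4 chords.
D: 12 bars × 2 beats = 24 beats; 3 beats/chord → 8 chords.
Total: 6 + 12 + 4 + 8 = 30.

30 chords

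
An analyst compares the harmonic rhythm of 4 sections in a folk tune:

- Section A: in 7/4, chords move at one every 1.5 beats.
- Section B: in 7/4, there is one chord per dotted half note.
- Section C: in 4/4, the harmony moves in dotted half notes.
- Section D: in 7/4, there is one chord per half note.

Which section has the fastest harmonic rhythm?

Section A

A: 7 beats/bar ÷ 1.5 beats/chord = 14/3 chords/bar.
B: 7 beats/bar ÷ 3 beats/chord = 7/3 chords/bar.
C: 4 beats/bar ÷ 3 beats/chord = 4/3 chords/bar.
D: 7 beats/bar ÷ 2 beats/chord = 3.5 chords/bar.
Fastest is A at 14/3 chords/bar.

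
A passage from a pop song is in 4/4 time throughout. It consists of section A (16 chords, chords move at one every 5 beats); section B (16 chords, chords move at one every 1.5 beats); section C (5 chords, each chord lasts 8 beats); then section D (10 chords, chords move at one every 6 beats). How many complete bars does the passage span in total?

A: 16 × 5 = 80 beats = 20 bars.
B: 16 × 1.5 = 24 beats = 6 bars.
C: 5 × 8 = 40 beats = 10 bars.
D: 10 × 6 = 60 beats = 15 bars.
Total: 20 + 6 + 10 + 15 = 51 bars.

51 bars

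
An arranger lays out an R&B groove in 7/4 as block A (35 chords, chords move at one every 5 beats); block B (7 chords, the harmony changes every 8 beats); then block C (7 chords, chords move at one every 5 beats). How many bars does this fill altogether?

A: 35 × 5 = 175 beats = 25 bars.
B: 7 × 8 = 56 beats = 8 bars.
C: 7 × 5 = 35 beats = 5 bars.
Total: 25 + 8 + 5 = 38 bars.

38 bars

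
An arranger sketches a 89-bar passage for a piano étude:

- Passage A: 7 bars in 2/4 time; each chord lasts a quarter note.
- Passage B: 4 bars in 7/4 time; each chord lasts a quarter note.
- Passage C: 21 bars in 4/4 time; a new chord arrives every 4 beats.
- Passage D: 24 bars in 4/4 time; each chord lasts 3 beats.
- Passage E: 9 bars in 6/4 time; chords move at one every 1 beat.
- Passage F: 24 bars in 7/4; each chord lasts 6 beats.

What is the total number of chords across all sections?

177 chords

A: 7 bars × 2 beats = 14 beats; 1 beat/chord → 14 chords.
B: 4 bars × 7 beats = 28 beats; 1 beat/chord → 28 chords.
C: 21 bars × 4 beats = 84 beats; 4 beats/chord → 21 chords.
D: 24 bars × 4 beats = 96 beats; 3 beats/chord → 32 chords.
E: 9 bars × 6 beats = 54 beats; 1 beat/chord → 54 chords.
F: 24 bars × 7 beats = 168 beats; 6 beats/chord → 28 chords.
Total: 14 + 28 + 21 + 32 + 54 + 28 = 177.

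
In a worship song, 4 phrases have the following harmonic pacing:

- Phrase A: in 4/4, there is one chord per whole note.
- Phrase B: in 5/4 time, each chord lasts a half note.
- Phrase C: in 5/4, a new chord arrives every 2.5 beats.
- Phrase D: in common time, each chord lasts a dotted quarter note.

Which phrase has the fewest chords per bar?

A: each chord is 4 beats in 4/4, so 1 per bar.
B: each chord is 2 beats in 5/4, so 2.5 per bar.
C: each chord is 2.5 beats in 5/4, so 2 per bar.
D: each chord is 1.5 beats in 4/4, so 8/3 per bar.
Slowest is A at 1 chords/bar.

Phrase A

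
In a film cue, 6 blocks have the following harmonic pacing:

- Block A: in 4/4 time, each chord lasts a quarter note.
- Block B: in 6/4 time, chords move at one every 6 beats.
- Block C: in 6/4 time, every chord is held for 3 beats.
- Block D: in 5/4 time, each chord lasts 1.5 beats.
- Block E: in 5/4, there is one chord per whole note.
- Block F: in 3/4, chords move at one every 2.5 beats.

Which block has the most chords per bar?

Block A

A: 4 beats/bar ÷ 1 beat/chord = 4 chords/bar.
B: 6 beats/bar ÷ 6 beats/chord = 1 chord/bar.
C: 6 beats/bar ÷ 3 beats/chord = 2 chords/bar.
D: 5 beats/bar ÷ 1.5 beats/chord = 10/3 chords/bar.
E: 5 beats/bar ÷ 4 beats/chord = 1.25 chords/bar.
F: 3 beats/bar ÷ 2.5 beats/chord = 1.2 chords/bar.
Fastest is A at 4 chords/bar.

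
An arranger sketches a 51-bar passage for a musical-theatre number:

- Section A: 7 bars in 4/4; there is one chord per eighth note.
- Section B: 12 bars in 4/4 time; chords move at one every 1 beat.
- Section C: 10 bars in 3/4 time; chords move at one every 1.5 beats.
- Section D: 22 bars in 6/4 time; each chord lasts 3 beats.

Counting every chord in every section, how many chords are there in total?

A has 28 beats and chords last 0.5 each, so 56 chords.
B has 48 beats and chords last 1 each, so 48 chords.
C has 30 beats and chords last 1.5 each, so 20 chords.
D has 132 beats and chords last 3 each, so 44 chords.
Total: 56 + 48 + 20 + 44 = 168.

168 chords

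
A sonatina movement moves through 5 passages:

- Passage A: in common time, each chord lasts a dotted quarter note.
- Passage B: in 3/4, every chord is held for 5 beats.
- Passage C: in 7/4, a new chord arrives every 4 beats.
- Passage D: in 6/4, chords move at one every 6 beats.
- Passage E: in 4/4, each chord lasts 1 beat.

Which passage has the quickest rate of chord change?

Passage E

A: each chord is 1.5 beats in 4/4, so 8/3 per bar.
B: each chord is 5 beats in 3/4, so 0.6 per bar.
C: each chord is 4 beats in 7/4, so 1.75 per bar.
D: each chord is 6 beats in 6/4, so 1 per bar.
E: each chord is 1 beat in 4/4, so 4 per bar.
Fastest is E at 4 chords/bar.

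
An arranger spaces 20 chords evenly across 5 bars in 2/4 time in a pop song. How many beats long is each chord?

5 bars × 2 beats/bar = 10 beats total.
10 beats ÷ 20 chords = 0.5 beats per chord.
(That is an eighth note.)

0.5 beats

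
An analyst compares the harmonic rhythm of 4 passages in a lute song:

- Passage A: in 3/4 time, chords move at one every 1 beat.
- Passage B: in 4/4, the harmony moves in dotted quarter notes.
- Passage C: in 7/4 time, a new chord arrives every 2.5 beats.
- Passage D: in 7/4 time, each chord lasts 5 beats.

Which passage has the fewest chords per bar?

Passage D

A: 3/1 = 3 chords/bar.
B: 4/1.5 = 8/3 chords/bar.
C: 7/2.5 = 2.8 chords/bar.
D: 7/5 = 1.4 chords/bar.
Slowest is D at 1.4 chords/bar.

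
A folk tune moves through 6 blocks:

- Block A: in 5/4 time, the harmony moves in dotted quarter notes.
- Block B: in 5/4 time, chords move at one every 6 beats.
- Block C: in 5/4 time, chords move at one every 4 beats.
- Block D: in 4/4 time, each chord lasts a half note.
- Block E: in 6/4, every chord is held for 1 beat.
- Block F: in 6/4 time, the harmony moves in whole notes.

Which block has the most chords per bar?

A: 5/1.5 = 10/3 chords/bar.
B: 5/6 = 5/6 chords/bar.
C: 5/4 = 1.25 chords/bar.
D: 4/2 = 2 chords/bar.
E: 6/1 = 6 chords/bar.
F: 6/4 = 1.5 chords/bar.
Fastest is E at 6 chords/bar.

Block E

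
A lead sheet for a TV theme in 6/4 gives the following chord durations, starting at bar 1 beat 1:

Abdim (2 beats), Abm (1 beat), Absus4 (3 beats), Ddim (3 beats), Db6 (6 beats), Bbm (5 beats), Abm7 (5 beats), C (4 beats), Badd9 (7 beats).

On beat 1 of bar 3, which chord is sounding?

Beat 1 of bar 3 is beat (3−1)×6 + 1 = 13 overall.
Running totals: Abdim ends at 2, Abm ends at 3, Absus4 ends at 6, Ddim ends at 9, Db6 ends at 15.
Beat 13 falls within Db6.

Db6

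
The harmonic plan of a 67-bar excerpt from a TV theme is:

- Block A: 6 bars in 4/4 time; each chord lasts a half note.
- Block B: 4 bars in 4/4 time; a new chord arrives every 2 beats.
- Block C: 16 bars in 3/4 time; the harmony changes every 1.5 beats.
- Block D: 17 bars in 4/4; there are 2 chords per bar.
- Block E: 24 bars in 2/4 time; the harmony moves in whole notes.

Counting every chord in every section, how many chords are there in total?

A: 6·4 = 24 beats, 24/2 = 12 chords.
B: 4·4 = 16 beats, 16/2 = 8 chords.
C: 16·3 = 48 beats, 48/1.5 = 32 chords.
D: 17·4 = 68 beats, 68/2 = 34 chords.
E: 24·2 = 48 beats, 48/4 = 12 chords.
Total: 12 + 8 + 32 + 34 + 12 = 98.

98 chords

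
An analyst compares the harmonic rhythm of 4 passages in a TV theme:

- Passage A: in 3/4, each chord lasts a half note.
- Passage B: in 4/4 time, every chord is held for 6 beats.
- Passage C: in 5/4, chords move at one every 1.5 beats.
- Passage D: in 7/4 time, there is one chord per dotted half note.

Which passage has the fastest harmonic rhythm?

A: each chord is 2 beats in 3/4, so 1.5 per bar.
B: each chord is 6 beats in 4/4, so 2/3 per bar.
C: each chord is 1.5 beats in 5/4, so 10/3 per bar.
D: each chord is 3 beats in 7/4, so 7/3 per bar.
Fastest is C at 10/3 chords/bar.

Passage C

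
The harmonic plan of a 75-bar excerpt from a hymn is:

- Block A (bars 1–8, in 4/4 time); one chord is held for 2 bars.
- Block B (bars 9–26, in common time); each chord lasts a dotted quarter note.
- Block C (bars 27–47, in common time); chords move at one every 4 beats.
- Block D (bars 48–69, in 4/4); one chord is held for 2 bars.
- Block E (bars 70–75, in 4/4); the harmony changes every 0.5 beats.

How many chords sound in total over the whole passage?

A has 32 beats and chords last 8 each, so 4 chords.
B has 72 beats and chords last 1.5 each, so 48 chords.
C has 84 beats and chords last 4 each, so 21 chords.
D has 88 beats and chords last 8 each, so 11 chords.
E has 24 beats and chords last 0.5 each, so 48 chords.
Total: 4 + 48 + 21 + 11 + 48 = 132.

132 chords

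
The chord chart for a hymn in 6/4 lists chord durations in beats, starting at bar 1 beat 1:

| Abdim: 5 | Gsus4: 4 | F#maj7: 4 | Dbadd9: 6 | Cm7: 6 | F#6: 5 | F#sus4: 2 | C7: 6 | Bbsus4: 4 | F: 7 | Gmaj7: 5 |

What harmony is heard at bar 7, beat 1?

C7

Beat 1 of bar 7 is beat (7−1)×6 + 1 = 37 overall.
Running totals: Abdim ends at 5, Gsus4 ends at 9, F#maj7 ends at 13, Dbadd9 ends at 19, Cm7 ends at 25, F#6 ends at 30, F#sus4 ends at 32, C7 ends at 38.
Beat 37 falls within C7.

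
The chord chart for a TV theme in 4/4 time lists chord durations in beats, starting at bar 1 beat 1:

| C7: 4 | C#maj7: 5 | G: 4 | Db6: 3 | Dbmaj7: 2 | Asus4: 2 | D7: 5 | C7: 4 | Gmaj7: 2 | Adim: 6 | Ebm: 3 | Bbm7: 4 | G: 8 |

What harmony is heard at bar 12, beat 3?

G

Beat 3 of bar 12 is beat (12−1)×4 + 3 = 47 overall.
Running totals: C7 ends at 4, C#maj7 ends at 9, G ends at 13, Db6 ends at 16, Dbmaj7 ends at 18, Asus4 ends at 20, D7 ends at 25, C7 ends at 29, Gmaj7 ends at 31, Adim ends at 37, Ebm ends at 40, Bbm7 ends at 44, G ends at 52.
Beat 47 falls within G.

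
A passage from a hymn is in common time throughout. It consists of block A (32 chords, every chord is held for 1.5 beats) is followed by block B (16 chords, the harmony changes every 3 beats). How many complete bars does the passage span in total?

24 bars

A: 32 × 1.5 = 48 beats = 12 bars.
B: 16 × 3 = 48 beats = 12 bars.
Total: 12 + 12 = 24 bars.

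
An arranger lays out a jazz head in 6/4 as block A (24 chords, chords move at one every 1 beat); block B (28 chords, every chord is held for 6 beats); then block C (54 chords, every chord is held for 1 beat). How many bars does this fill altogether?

A: 24 × 1 = 24 beats = 4 bars.
B: 28 × 6 = 168 beats = 28 bars.
C: 54 × 1 = 54 beats = 9 bars.
Total: 4 + 28 + 9 = 41 bars.

41 bars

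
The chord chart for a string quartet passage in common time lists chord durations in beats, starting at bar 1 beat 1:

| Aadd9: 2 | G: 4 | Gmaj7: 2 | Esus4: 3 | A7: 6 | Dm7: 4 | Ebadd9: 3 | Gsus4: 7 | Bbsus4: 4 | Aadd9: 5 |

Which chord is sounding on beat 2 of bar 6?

Beat 2 of bar 6 is beat (6−1)×4 + 2 = 22 overall.
Running totals: Aadd9 ends at 2, G ends at 6, Gmaj7 ends at 8, Esus4 ends at 11, A7 ends at 17, Dm7 ends at 21, Ebadd9 ends at 24.
Beat 22 falls within Ebadd9.

Ebadd9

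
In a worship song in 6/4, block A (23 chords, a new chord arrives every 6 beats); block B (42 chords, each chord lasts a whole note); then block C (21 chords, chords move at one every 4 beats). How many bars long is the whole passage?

A: 23 × 6 = 138 beats = 23 bars.
B: 42 × 4 = 168 beats = 28 bars.
C: 21 × 4 = 84 beats = 14 bars.
Total: 23 + 28 + 14 = 65 bars.

65 bars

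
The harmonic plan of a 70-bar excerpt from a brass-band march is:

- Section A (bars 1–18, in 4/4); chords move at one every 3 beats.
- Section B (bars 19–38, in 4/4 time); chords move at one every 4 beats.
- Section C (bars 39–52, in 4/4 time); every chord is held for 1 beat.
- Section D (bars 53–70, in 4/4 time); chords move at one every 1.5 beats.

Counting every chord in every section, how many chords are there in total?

148 chords

A: 18 bars × 4 beats = 72 beats; 3 beats/chord → 24 chords.
B: 20 bars × 4 beats = 80 beats; 4 beats/chord → 20 chords.
C: 14 bars × 4 beats = 56 beats; 1 beat/chord → 56 chords.
D: 18 bars × 4 beats = 72 beats; 1.5 beats/chord → 48 chords.
Total: 24 + 20 + 56 + 48 = 148.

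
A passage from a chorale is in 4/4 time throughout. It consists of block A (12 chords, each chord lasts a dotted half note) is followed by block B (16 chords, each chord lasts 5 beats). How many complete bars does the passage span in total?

29 bars

A: 12 × 3 = 36 beats = 9 bars.
B: 16 × 5 = 80 beats = 20 bars.
Total: 9 + 20 = 29 bars.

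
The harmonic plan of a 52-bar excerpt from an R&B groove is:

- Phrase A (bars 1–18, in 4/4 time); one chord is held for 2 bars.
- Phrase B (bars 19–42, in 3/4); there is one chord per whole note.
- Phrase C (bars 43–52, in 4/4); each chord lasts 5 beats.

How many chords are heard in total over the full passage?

A has 72 beats and chords last 8 each, so 9 chords.
B has 72 beats and chords last 4 each, so 18 chords.
C has 40 beats and chords last 5 each, so 8 chords.
Total: 9 + 18 + 8 = 35.

35 chords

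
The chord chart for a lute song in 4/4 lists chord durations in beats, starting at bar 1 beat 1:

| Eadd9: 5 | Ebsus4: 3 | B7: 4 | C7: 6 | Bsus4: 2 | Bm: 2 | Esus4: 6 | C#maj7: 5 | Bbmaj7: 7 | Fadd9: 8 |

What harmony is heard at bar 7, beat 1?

Esus4

Beat 1 of bar 7 is beat (7−1)×4 + 1 = 25 overall.
Running totals: Eadd9 ends at 5, Ebsus4 ends at 8, B7 ends at 12, C7 ends at 18, Bsus4 ends at 20, Bm ends at 22, Esus4 ends at 28.
Beat 25 falls within Esus4.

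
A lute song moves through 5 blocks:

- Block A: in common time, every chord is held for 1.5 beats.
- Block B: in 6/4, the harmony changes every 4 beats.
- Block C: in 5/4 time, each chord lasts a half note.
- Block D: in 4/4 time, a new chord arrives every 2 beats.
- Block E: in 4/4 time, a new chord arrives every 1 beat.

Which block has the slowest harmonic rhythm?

Block B

A: each chord is 1.5 beats in 4/4, so 8/3 per bar.
B: each chord is 4 beats in 6/4, so 1.5 per bar.
C: each chord is 2 beats in 5/4, so 2.5 per bar.
D: each chord is 2 beats in 4/4, so 2 per bar.
E: each chord is 1 beat in 4/4, so 4 per bar.
Slowest is B at 1.5 chords/bar.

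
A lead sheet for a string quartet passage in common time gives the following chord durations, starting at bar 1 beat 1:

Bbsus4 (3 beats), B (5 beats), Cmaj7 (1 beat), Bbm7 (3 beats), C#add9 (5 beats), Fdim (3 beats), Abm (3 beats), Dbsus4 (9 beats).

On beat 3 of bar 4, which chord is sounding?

Beat 3 of bar 4 is beat (4−1)×4 + 3 = 15 overall.
Running totals: Bbsus4 ends at 3, B ends at 8, Cmaj7 ends at 9, Bbm7 ends at 12, C#add9 ends at 17.
Beat 15 falls within C#add9.

C#add9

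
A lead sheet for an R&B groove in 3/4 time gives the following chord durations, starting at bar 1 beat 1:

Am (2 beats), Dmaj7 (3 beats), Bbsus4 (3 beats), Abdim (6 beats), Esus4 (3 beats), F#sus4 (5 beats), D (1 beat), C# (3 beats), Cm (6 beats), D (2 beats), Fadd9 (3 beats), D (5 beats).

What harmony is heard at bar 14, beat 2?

D

Beat 2 of bar 14 is beat (14−1)×3 + 2 = 41 overall.
Running totals: Am ends at 2, Dmaj7 ends at 5, Bbsus4 ends at 8, Abdim ends at 14, Esus4 ends at 17, F#sus4 ends at 22, D ends at 23, C# ends at 26, Cm ends at 32, D ends at 34, Fadd9 ends at 37, D ends at 42.
Beat 41 falls within D.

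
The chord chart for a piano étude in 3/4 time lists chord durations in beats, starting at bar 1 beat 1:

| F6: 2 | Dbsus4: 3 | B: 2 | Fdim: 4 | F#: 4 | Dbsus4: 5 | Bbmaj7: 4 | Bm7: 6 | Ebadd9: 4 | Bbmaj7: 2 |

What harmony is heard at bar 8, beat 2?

Beat 2 of bar 8 is beat (8−1)×3 + 2 = 23 overall.
Running totals: F6 ends at 2, Dbsus4 ends at 5, B ends at 7, Fdim ends at 11, F# ends at 15, Dbsus4 ends at 20, Bbmaj7 ends at 24.
Beat 23 falls within Bbmaj7.

Bbmaj7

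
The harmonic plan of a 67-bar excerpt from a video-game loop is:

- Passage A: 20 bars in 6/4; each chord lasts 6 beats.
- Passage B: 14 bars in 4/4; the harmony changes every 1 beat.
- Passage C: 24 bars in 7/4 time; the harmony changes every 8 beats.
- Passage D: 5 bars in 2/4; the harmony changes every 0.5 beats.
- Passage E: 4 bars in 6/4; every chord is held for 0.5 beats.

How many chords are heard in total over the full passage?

A: 20 bars × 6 beats = 120 beats; 6 beats/chord → 20 chords.
B: 14 bars × 4 beats = 56 beats; 1 beat/chord → 56 chords.
C: 24 bars × 7 beats = 168 beats; 8 beats/chord → 21 chords.
D: 5 bars × 2 beats = 10 beats; 0.5 beats/chord → 20 chords.
E: 4 bars × 6 beats = 24 beats; 0.5 beats/chord → 48 chords.
Total: 20 + 56 + 21 + 20 + 48 = 165.

165 chords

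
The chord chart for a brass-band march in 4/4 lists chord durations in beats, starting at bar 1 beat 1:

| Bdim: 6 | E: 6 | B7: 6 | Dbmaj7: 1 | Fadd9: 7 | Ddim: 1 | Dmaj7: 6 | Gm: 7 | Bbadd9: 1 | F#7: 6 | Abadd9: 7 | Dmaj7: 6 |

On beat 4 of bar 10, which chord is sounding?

Beat 4 of bar 10 is beat (10−1)×4 + 4 = 40 overall.
Running totals: Bdim ends at 6, E ends at 12, B7 ends at 18, Dbmaj7 ends at 19, Fadd9 ends at 26, Ddim ends at 27, Dmaj7 ends at 33, Gm ends at 40.
Beat 40 falls within Gm.

Gm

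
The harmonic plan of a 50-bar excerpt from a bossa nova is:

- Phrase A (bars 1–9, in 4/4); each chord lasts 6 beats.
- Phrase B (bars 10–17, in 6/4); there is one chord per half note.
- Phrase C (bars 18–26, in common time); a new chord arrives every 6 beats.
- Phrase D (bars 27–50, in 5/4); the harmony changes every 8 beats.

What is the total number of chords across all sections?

51 chords

A: 9 bars × 4 beats = 36 beats; 6 beats/chord → 6 chords.
B: 8 bars × 6 beats = 48 beats; 2 beats/chord → 24 chords.
C: 9 bars × 4 beats = 36 beats; 6 beats/chord → 6 chords.
D: 24 bars × 5 beats = 120 beats; 8 beats/chord → 15 chords.
Total: 6 + 24 + 6 + 15 = 51.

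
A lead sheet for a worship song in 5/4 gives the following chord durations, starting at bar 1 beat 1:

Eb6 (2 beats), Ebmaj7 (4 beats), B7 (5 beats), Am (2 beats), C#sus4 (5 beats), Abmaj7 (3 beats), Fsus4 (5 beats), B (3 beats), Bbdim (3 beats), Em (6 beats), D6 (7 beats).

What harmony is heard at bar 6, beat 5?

Beat 5 of bar 6 is beat (6−1)×5 + 5 = 30 overall.
Running totals: Eb6 ends at 2, Ebmaj7 ends at 6, B7 ends at 11, Am ends at 13, C#sus4 ends at 18, Abmaj7 ends at 21, Fsus4 ends at 26, B ends at 29, Bbdim ends at 32.
Beat 30 falls within Bbdim.

Bbdim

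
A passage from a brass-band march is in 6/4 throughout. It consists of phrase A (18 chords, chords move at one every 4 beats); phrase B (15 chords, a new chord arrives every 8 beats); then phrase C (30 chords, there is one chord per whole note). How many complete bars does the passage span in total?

52 bars

A: 18 × 4 = 72 beats = 12 bars.
B: 15 × 8 = 120 beats = 20 bars.
C: 30 × 4 = 120 beats = 20 bars.
Total: 12 + 20 + 20 = 52 bars.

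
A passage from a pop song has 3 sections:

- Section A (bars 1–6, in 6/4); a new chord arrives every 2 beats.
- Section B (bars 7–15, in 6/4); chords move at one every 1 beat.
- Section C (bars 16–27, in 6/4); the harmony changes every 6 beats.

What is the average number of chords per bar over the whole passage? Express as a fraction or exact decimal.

A: 6 × 6 = 36 beats ÷ 2 = 18 chords.
B: 9 × 6 = 54 beats ÷ 1 = 54 chords.
C: 12 × 6 = 72 beats ÷ 6 = 12 chords.
Overall: 84 chords over 27 bars → 84/27 = 28/9 chords per bar.

28/9 chords per bar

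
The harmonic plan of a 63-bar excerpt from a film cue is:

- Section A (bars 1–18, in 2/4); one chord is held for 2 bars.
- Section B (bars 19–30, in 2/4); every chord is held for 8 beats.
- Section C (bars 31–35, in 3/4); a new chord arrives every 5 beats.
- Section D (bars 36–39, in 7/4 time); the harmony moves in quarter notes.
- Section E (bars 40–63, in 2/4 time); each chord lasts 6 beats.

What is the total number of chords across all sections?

A: 18·2 = 36 beats, 36/4 = 9 chords.
B: 12·2 = 24 beats, 24/8 = 3 chords.
C: 5·3 = 15 beats, 15/5 = 3 chords.
D: 4·7 = 28 beats, 28/1 = 28 chords.
E: 24·2 = 48 beats, 48/6 = 8 chords.
Total: 9 + 3 + 3 + 28 + 8 = 51.

51 chords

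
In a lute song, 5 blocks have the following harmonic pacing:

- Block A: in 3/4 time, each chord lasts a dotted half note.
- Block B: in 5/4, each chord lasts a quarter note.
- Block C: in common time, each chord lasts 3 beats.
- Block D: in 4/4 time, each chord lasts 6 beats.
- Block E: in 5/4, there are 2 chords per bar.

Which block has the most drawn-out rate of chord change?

Block D

A: 3/3 = 1 chord/bar.
B: 5/1 = 5 chords/bar.
C: 4/3 = 4/3 chords/bar.
D: 4/6 = 2/3 chords/bar.
E: 5/2.5 = 2 chords/bar.
Slowest is D at 2/3 chords/bar.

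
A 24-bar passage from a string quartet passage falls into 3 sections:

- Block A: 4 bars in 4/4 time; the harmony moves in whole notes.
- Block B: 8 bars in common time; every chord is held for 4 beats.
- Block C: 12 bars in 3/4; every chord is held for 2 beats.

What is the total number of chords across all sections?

30 chords

A has 16 beats and chords last 4 each, so 4 chords.
B has 32 beats and chords last 4 each, so 8 chords.
C has 36 beats and chords last 2 each, so 18 chords.
Total: 4 + 8 + 18 = 30.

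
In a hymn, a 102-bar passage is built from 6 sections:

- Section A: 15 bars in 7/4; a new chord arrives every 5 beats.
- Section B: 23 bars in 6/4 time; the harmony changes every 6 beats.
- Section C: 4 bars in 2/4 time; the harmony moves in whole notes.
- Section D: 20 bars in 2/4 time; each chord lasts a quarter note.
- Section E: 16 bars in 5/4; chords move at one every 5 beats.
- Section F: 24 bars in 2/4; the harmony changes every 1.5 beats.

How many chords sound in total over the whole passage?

A has 105 beats and chords last 5 each, so 21 chords.
B has 138 beats and chords last 6 each, so 23 chords.
C has 8 beats and chords last 4 each, so 2 chords.
D has 40 beats and chords last 1 each, so 40 chords.
E has 80 beats and chords last 5 each, so 16 chords.
F has 48 beats and chords last 1.5 each, so 32 chords.
Total: 21 + 23 + 2 + 40 + 16 + 32 = 134.

134 chords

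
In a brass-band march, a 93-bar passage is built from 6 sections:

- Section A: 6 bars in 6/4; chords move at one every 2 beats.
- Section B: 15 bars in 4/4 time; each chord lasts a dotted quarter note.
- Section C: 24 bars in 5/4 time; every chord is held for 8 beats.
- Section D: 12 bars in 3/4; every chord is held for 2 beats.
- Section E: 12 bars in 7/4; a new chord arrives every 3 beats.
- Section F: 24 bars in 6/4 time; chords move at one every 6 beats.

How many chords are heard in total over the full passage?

143 chords

A has 36 beats and chords last 2 each, so 18 chords.
B has 60 beats and chords last 1.5 each, so 40 chords.
C has 120 beats and chords last 8 each, so 15 chords.
D has 36 beats and chords last 2 each, so 18 chords.
E has 84 beats and chords last 3 each, so 28 chords.
F has 144 beats and chords last 6 each, so 24 chords.
Total: 18 + 40 + 15 + 18 + 28 + 24 = 143.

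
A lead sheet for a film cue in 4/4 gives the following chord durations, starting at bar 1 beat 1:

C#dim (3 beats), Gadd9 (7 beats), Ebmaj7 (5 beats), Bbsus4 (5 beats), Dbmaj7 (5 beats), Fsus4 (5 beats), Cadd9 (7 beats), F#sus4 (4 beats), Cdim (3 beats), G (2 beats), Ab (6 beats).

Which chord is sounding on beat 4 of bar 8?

Beat 4 of bar 8 is beat (8−1)×4 + 4 = 32 overall.
Running totals: C#dim ends at 3, Gadd9 ends at 10, Ebmaj7 ends at 15, Bbsus4 ends at 20, Dbmaj7 ends at 25, Fsus4 ends at 30, Cadd9 ends at 37.
Beat 32 falls within Cadd9.

Cadd9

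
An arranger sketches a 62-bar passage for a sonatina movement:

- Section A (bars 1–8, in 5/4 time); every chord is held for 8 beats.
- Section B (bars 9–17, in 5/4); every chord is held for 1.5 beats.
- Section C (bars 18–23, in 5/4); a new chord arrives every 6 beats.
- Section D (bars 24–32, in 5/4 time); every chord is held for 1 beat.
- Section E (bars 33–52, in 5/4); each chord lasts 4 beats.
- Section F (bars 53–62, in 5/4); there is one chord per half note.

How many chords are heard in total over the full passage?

A has 40 beats and chords last 8 each, so 5 chords.
B has 45 beats and chords last 1.5 each, so 30 chords.
C has 30 beats and chords last 6 each, so 5 chords.
D has 45 beats and chords last 1 each, so 45 chords.
E has 100 beats and chords last 4 each, so 25 chords.
F has 50 beats and chords last 2 each, so 25 chords.
Total: 5 + 30 + 5 + 45 + 25 + 25 = 135.

135 chords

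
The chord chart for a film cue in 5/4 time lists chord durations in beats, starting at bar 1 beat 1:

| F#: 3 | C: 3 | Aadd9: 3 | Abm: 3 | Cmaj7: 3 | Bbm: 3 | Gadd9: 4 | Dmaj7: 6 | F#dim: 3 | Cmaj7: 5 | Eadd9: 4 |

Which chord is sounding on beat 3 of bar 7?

Cmaj7

Beat 3 of bar 7 is beat (7−1)×5 + 3 = 33 overall.
Running totals: F# ends at 3, C ends at 6, Aadd9 ends at 9, Abm ends at 12, Cmaj7 ends at 15, Bbm ends at 18, Gadd9 ends at 22, Dmaj7 ends at 28, F#dim ends at 31, Cmaj7 ends at 36.
Beat 33 falls within Cmaj7.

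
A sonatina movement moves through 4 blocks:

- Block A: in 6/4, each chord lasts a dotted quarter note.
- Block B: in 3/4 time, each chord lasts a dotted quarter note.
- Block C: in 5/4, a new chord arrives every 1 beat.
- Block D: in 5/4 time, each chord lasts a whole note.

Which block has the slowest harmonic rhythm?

A: 6/1.5 = 4 chords/bar.
B: 3/1.5 = 2 chords/bar.
C: 5/1 = 5 chords/bar.
D: 5/4 = 1.25 chords/bar.
Slowest is D at 1.25 chords/bar.

Block D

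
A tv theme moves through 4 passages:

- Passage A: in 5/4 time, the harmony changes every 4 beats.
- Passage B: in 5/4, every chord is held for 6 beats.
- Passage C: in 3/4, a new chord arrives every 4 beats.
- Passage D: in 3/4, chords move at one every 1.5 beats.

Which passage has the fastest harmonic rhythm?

A: each chord is 4 beats in 5/4, so 1.25 per bar.
B: each chord is 6 beats in 5/4, so 5/6 per bar.
C: each chord is 4 beats in 3/4, so 0.75 per bar.
D: each chord is 1.5 beats in 3/4, so 2 per bar.
Fastest is D at 2 chords/bar.

Passage D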